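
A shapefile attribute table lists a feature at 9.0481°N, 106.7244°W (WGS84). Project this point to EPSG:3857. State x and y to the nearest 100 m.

Web Mercator is spherical with R = a = 6378137 m.
x = R·λ = 6378137 × -1.862692172 = -11880505.863 m.
y = R·ln tan(π/4 + φ/2) = 6378137 × 0.158579635 = 1011442.635 m.

x -11880500 m, y 1011400 m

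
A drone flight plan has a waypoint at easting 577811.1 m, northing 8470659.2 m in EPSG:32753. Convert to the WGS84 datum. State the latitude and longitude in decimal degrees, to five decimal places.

Zone 53S: λ₀ = 135°, k₀ = 0.9996, false easting 500000 m, false northing 10000000 m.
Meridian distance M = (N − FN)/k₀ = -1529952.8 m.
Inverse transverse Mercator on WGS84 gives φ = -13.83270019°, λ = 135.71999995°.

lat -13.83270°, lon 135.72000°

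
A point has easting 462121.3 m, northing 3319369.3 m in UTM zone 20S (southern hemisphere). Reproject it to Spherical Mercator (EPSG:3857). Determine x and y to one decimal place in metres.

x -7089326.1 m, y -8457987.6 m

Unproject from UTM 20S (λ₀ = -63°) → φ = -60.26060035°, λ = -63.68450011°.
Web Mercator (R = 6378137 m): x = -7089326.124 m, y = -8457987.634 m.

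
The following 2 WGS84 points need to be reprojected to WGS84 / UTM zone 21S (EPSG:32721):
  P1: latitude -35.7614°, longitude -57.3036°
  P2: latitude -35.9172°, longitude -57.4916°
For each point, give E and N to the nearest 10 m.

P1: E 472560 m, N 6042470 m; P2: E 455650 m, N 6025120 m

UTM zone 21S: λ₀ = -57°, k₀ = 0.9996.
P1 (-35.7614°, -57.3036°) → (472555.026, 6042472.753) m.
P2 (-35.9172°, -57.4916°) → (455646.820, 6025123.593) m.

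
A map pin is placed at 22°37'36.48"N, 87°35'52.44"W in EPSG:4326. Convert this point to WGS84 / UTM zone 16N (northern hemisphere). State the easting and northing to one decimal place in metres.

E 438558.4 m, N 2502330.9 m

Zone 16 central meridian λ₀ = 6×16 − 183 = -87°; Δλ = -0.5979°.
Transverse Mercator on WGS84 with k₀ = 0.9996 gives E = 438558.352 m, N = 2502330.940 m.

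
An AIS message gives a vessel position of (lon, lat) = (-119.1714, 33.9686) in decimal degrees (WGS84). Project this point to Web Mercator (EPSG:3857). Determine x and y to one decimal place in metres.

x -13266099.6 m, y 4024586.6 m

Web Mercator is spherical with R = a = 6378137 m.
x = R·λ = 6378137 × -2.079933304 = -13266099.565 m.
y = R·ln tan(π/4 + φ/2) = 6378137 × 0.630997194 = 4024586.552 m.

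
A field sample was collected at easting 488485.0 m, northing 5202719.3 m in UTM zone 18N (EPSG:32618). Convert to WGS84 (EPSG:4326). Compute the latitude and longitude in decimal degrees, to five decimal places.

Zone 18N: λ₀ = -75°, k₀ = 0.9996, false easting 500000 m.
Meridian distance M = (N − FN)/k₀ = 5204801.2 m.
Inverse transverse Mercator on WGS84 gives φ = 46.97789960°, λ = -75.15139978°.

lat 46.97790°, lon -75.15140°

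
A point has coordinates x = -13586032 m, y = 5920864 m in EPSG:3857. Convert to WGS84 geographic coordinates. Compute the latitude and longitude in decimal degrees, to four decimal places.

lat 46.8699°, lon -122.0454°

R = 6378137 m. λ = x/R = -122.04540196°.
φ = 2·arctan(exp(y/R)) − 90° = 2·arctan(2.53022) − 90° = 46.86989855°.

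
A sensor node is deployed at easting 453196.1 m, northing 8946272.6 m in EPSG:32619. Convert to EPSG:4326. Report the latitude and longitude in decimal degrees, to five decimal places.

lat 80.57030°, lon -71.55970°

Zone 19N: λ₀ = -69°, k₀ = 0.9996, false easting 500000 m.
Meridian distance M = (N − FN)/k₀ = 8949852.5 m.
Inverse transverse Mercator on WGS84 gives φ = 80.57029979°, λ = -71.55970036°.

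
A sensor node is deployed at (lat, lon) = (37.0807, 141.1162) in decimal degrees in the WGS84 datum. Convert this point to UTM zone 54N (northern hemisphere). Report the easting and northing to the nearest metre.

E 510328 m, N 4103831 m

Zone 54 central meridian λ₀ = 6×54 − 183 = 141°; Δλ = +0.1162°.
Transverse Mercator on WGS84 with k₀ = 0.9996 gives E = 510328.084 m, N = 4103831.059 m.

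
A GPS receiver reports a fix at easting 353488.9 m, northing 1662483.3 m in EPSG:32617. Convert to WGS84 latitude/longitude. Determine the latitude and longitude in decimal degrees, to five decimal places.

Zone 17N: λ₀ = -81°, k₀ = 0.9996, false easting 500000 m.
Meridian distance M = (N − FN)/k₀ = 1663148.6 m.
Inverse transverse Mercator on WGS84 gives φ = 15.03350004°, λ = -82.36289971°.

lat 15.03350°, lon -82.36290°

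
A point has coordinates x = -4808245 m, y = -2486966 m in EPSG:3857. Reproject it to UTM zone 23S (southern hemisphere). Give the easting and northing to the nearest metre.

Web Mercator inverse (R = 6378137 m) → φ = -21.79529813°, λ = -43.19319973°.
UTM 23S forward: E = 686788.496 m, N = 7588736.628 m.

E 686788 m, N 7588737 m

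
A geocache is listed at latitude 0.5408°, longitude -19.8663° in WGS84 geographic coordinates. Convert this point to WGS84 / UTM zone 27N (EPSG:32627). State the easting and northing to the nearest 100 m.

Zone 27 central meridian λ₀ = 6×27 − 183 = -21°; Δλ = +1.1337°.
Transverse Mercator on WGS84 with k₀ = 0.9996 gives E = 626155.130 m, N = 59786.448 m.

E 626200 m, N 59800 m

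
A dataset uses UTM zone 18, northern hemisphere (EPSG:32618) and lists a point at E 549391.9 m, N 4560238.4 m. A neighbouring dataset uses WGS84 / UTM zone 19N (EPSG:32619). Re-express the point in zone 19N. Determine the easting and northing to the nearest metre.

E 46160 m, N 4574207 m

UTM 18N → geographic: φ = 41.19199964°, λ = -74.41099992°.
UTM 19N (λ₀ = -69°) forward: E = 46159.702 m, N = 4574207.417 m.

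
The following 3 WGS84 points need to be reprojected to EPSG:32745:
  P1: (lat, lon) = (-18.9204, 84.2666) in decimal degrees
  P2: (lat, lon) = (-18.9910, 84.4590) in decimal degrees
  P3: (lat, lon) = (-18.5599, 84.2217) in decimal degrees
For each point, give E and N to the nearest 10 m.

P1: E 212090 m, N 7905750 m; P2: E 232480 m, N 7898240 m; P3: E 206730 m, N 7945600 m

UTM zone 45S: λ₀ = 87°, k₀ = 0.9996.
P1 (-18.9204°, 84.2666°) → (212086.584, 7905751.993) m.
P2 (-18.9910°, 84.4590°) → (232476.053, 7898237.034) m.
P3 (-18.5599°, 84.2217°) → (206731.791, 7945603.036) m.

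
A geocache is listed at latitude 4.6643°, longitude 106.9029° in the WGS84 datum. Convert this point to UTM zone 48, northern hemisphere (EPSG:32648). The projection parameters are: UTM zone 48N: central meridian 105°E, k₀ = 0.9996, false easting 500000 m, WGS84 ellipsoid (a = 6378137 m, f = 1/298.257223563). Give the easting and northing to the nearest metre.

E 711087 m, N 515842 m

Zone 48 central meridian λ₀ = 6×48 − 183 = 105°; Δλ = +1.9029°.
Transverse Mercator on WGS84 with k₀ = 0.9996 gives E = 711087.105 m, N = 515841.837 m.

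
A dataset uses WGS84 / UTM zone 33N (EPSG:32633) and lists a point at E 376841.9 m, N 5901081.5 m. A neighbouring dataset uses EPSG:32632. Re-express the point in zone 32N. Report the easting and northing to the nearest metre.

E 777149 m, N 5907548 m

UTM 33N → geographic: φ = 53.24469995°, λ = 13.15430052°.
UTM 32N (λ₀ = 9°) forward: E = 777148.904 m, N = 5907548.070 m.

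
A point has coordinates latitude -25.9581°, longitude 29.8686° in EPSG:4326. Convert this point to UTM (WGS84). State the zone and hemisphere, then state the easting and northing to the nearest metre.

Longitude 29.8686° lies in the 6° band [24°, 30°), giving zone 35; latitude is south of the equator, so 35S.
Zone 35 central meridian λ₀ = 6×35 − 183 = 27°; Δλ = +2.8686°.
Transverse Mercator on WGS84 with k₀ = 0.9996 gives E = 787259.102 m, N = 7125806.953 m.

Zone 35S: E 787259 m, N 7125807 m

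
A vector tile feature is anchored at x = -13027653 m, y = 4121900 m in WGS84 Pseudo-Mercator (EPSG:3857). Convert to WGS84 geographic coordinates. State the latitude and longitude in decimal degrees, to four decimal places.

R = 6378137 m. λ = x/R = -117.02939806°.
φ = 2·arctan(exp(y/R)) − 90° = 2·arctan(1.90838) − 90° = 34.69049653°.

lat 34.6905°, lon -117.0294°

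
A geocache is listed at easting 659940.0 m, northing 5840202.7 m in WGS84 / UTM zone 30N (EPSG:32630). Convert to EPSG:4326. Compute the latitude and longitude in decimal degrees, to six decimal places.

Zone 30N: λ₀ = -3°, k₀ = 0.9996, false easting 500000 m.
Meridian distance M = (N − FN)/k₀ = 5842539.7 m.
Inverse transverse Mercator on WGS84 gives φ = 52.68809976°, λ = -0.63360035°.

lat 52.688100°, lon -0.633600°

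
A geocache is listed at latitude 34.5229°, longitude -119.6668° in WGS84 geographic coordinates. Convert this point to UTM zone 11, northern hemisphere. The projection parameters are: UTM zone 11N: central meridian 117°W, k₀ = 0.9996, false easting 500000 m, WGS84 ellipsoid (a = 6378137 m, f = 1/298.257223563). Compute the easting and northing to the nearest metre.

Zone 11 central meridian λ₀ = 6×11 − 183 = -117°; Δλ = -2.6668°.
Transverse Mercator on WGS84 with k₀ = 0.9996 gives E = 255214.206 m, N = 3823366.482 m.

E 255214 m, N 3823366 m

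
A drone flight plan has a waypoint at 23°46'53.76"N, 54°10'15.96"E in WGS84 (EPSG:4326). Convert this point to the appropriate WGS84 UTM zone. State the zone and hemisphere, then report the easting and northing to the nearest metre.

Longitude 54.1711° lies in the 6° band [54°, 60°), giving zone 40; latitude is north of the equator, so 40N.
Zone 40 central meridian λ₀ = 6×40 − 183 = 57°; Δλ = -2.8289°.
Transverse Mercator on WGS84 with k₀ = 0.9996 gives E = 211706.461 m, N = 2632918.502 m.

Zone 40N: E 211706 m, N 2632919 m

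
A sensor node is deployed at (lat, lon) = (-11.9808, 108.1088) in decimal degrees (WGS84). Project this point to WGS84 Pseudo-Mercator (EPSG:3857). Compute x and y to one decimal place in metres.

x 12034616.6 m, y -1343523.4 m

Web Mercator is spherical with R = a = 6378137 m.
x = R·λ = 6378137 × 1.886854510 = 12034616.566 m.
y = R·ln tan(π/4 + φ/2) = 6378137 × -0.210645115 = -1343523.403 m.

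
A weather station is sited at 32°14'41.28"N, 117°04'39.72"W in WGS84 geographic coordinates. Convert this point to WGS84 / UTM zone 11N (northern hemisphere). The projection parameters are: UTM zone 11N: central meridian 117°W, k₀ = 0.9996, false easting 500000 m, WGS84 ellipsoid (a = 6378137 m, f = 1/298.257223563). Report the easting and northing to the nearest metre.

Zone 11 central meridian λ₀ = 6×11 − 183 = -117°; Δλ = -0.0777°.
Transverse Mercator on WGS84 with k₀ = 0.9996 gives E = 492680.385 m, N = 3567573.099 m.

E 492680 m, N 3567573 m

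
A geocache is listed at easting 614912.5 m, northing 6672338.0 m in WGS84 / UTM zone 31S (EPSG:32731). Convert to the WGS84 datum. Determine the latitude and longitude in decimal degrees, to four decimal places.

lat -30.0747°, lon 4.1923°

Zone 31S: λ₀ = 3°, k₀ = 0.9996, false easting 500000 m, false northing 10000000 m.
Meridian distance M = (N − FN)/k₀ = -3328993.6 m.
Inverse transverse Mercator on WGS84 gives φ = -30.07470010°, λ = 4.19229987°.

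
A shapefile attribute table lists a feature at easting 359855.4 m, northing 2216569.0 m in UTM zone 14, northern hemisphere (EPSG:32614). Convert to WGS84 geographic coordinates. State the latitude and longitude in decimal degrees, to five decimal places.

Zone 14N: λ₀ = -99°, k₀ = 0.9996, false easting 500000 m.
Meridian distance M = (N − FN)/k₀ = 2217456.0 m.
Inverse transverse Mercator on WGS84 gives φ = 20.04090010°, λ = -100.33999992°.

lat 20.04090°, lon -100.34000°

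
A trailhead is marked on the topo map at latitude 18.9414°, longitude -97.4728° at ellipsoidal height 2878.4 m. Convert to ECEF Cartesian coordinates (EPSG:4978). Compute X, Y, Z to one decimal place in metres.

WGS84: a = 6378137 m, e² = 0.006694380; N(φ) = a/√(1−e²sin²φ) = 6380387.627 m.
X = (N+h)·cosφ·cosλ = -785225.606 m; Y = (N+h)·cosφ·sinλ = -5986339.716 m; Z = (N(1−e²)+h)·sinφ = 2058149.576 m.

X -785225.6 m, Y -5986339.7 m, Z 2058149.6 m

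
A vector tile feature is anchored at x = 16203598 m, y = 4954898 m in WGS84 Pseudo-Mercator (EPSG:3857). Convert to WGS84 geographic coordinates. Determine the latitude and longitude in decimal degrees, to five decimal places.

lat 40.60940°, lon 145.55940°

R = 6378137 m. λ = x/R = 145.55939741°.
φ = 2·arctan(exp(y/R)) − 90° = 2·arctan(2.17463) − 90° = 40.60940101°.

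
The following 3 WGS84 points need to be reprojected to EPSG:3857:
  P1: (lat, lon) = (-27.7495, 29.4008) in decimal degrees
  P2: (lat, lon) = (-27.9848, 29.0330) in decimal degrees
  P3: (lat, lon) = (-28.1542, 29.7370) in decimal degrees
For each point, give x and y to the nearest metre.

P1: x 3272882 m, y -3217428 m; P2: x 3231939 m, y -3247058 m; P3: x 3310308 m, y -3268429 m

Web Mercator: x = R·λ, y = R·ln tan(π/4+φ/2), R = 6378137 m.
P1 (-27.7495°, 29.4008°) → (3272882.085, -3217428.023) m.
P2 (-27.9848°, 29.0330°) → (3231938.776, -3247057.553) m.
P3 (-28.1542°, 29.7370°) → (3310307.698, -3268428.829) m.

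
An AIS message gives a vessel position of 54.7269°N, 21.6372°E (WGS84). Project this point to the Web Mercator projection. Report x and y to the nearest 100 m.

Web Mercator is spherical with R = a = 6378137 m.
x = R·λ = 6378137 × 0.377640381 = 2408642.086 m.
y = R·ln tan(π/4 + φ/2) = 6378137 × 1.145952550 = 7309042.361 m.

x 2408600 m, y 7309000 m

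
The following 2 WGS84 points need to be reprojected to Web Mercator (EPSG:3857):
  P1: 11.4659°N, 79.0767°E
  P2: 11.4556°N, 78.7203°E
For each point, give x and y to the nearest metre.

Web Mercator: x = R·λ, y = R·ln tan(π/4+φ/2), R = 6378137 m.
P1 (11.4659°, 79.0767°) → (8802777.978, 1284983.653) m.
P2 (11.4556°, 78.7203°) → (8763103.711, 1283813.736) m.

P1: x 8802778 m, y 1284984 m; P2: x 8763104 m, y 1283814 m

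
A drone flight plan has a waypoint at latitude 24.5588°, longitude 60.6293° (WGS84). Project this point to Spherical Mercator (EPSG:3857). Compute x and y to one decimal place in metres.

x 6749222.8 m, y 2821649.7 m

Web Mercator is spherical with R = a = 6378137 m.
x = R·λ = 6378137 × 1.058180908 = 6749222.803 m.
y = R·ln tan(π/4 + φ/2) = 6378137 × 0.442394021 = 2821649.674 m.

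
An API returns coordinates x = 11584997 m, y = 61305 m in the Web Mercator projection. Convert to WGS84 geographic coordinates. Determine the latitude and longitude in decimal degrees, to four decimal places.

lat 0.5507°, lon 104.0698°

R = 6378137 m. λ = x/R = 104.06979872°.
φ = 2·arctan(exp(y/R)) − 90° = 2·arctan(1.00966) − 90° = 0.55070371°.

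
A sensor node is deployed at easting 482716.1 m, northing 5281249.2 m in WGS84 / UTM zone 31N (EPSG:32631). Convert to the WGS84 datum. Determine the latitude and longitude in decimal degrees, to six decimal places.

Zone 31N: λ₀ = 3°, k₀ = 0.9996, false easting 500000 m.
Meridian distance M = (N − FN)/k₀ = 5283362.5 m.
Inverse transverse Mercator on WGS84 gives φ = 47.68439955°, λ = 2.76969942°.

lat 47.684400°, lon 2.769699°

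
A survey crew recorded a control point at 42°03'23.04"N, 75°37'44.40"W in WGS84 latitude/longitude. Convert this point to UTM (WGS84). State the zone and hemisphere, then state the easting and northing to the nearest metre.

Longitude -75.6290° lies in the 6° band [-78°, -72°), giving zone 18; latitude is north of the equator, so 18N.
Zone 18 central meridian λ₀ = 6×18 − 183 = -75°; Δλ = -0.6290°.
Transverse Mercator on WGS84 with k₀ = 0.9996 gives E = 447953.632 m, N = 4656229.657 m.

Zone 18N: E 447954 m, N 4656230 m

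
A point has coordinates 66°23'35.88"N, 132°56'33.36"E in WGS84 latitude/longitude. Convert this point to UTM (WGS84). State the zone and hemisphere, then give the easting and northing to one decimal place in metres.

Zone 53N: E 408075.4 m, N 7365262.0 m

Longitude 132.9426° lies in the 6° band [132°, 138°), giving zone 53; latitude is north of the equator, so 53N.
Zone 53 central meridian λ₀ = 6×53 − 183 = 135°; Δλ = -2.0574°.
Transverse Mercator on WGS84 with k₀ = 0.9996 gives E = 408075.389 m, N = 7365262.036 m.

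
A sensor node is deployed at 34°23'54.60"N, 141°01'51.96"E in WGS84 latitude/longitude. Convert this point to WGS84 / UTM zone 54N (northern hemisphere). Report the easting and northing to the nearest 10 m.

E 502860 m, N 3806340 m

Zone 54 central meridian λ₀ = 6×54 − 183 = 141°; Δλ = +0.0311°.
Transverse Mercator on WGS84 with k₀ = 0.9996 gives E = 502858.537 m, N = 3806342.742 m.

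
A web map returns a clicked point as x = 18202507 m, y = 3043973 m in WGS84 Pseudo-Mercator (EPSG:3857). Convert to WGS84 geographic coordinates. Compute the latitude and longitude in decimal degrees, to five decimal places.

R = 6378137 m. λ = x/R = 163.51590247°.
φ = 2·arctan(exp(y/R)) − 90° = 2·arctan(1.61164) − 90° = 26.36189765°.

lat 26.36190°, lon 163.51590°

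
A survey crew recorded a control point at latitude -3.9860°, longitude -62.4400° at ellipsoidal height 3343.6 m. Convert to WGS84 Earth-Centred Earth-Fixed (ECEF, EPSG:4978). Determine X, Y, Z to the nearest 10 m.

X 2945470 m, Y -5643760 m, Z -440630 m

WGS84: a = 6378137 m, e² = 0.006694380; N(φ) = a/√(1−e²sin²φ) = 6378240.160 m.
X = (N+h)·cosφ·cosλ = 2945471.353 m; Y = (N+h)·cosφ·sinλ = -5643760.071 m; Z = (N(1−e²)+h)·sinφ = -440633.171 m.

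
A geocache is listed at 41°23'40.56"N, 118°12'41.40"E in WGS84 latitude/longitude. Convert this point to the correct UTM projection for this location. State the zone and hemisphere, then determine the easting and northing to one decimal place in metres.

Zone 50N: E 601279.9 m, N 4583271.0 m

Longitude 118.2115° lies in the 6° band [114°, 120°), giving zone 50; latitude is north of the equator, so 50N.
Zone 50 central meridian λ₀ = 6×50 − 183 = 117°; Δλ = +1.2115°.
Transverse Mercator on WGS84 with k₀ = 0.9996 gives E = 601279.884 m, N = 4583271.001 m.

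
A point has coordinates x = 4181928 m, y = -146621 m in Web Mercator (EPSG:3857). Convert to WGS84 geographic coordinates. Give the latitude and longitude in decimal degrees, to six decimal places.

R = 6378137 m. λ = x/R = 37.56689839°.
φ = 2·arctan(exp(y/R)) − 90° = 2·arctan(0.97727) − 90° = -1.31700286°.

lat -1.317003°, lon 37.566898°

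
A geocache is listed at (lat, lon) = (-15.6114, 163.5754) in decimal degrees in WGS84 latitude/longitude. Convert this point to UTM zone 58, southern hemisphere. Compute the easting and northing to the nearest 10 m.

E 347280 m, N 8273540 m

Zone 58 central meridian λ₀ = 6×58 − 183 = 165°; Δλ = -1.4246°.
Transverse Mercator on WGS84 with k₀ = 0.9996 gives E = 347275.157 m, N = 8273537.589 m.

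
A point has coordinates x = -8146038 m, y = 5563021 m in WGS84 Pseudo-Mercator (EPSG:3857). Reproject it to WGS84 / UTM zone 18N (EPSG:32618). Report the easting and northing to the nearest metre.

E 644601 m, N 4943154 m

Web Mercator inverse (R = 6378137 m) → φ = 44.62719708°, λ = -73.17710440°.
UTM 18N forward: E = 644601.027 m, N = 4943154.281 m.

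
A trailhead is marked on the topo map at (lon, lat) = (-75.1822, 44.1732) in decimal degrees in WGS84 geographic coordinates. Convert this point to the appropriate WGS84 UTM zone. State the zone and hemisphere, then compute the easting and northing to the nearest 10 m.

Longitude -75.1822° lies in the 6° band [-78°, -72°), giving zone 18; latitude is north of the equator, so 18N.
Zone 18 central meridian λ₀ = 6×18 − 183 = -75°; Δλ = -0.1822°.
Transverse Mercator on WGS84 with k₀ = 0.9996 gives E = 485434.838 m, N = 4891126.214 m.

Zone 18N: E 485430 m, N 4891130 m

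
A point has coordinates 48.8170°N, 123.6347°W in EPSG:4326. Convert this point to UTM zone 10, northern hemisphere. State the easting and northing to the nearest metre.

E 453407 m, N 5407307 m

Zone 10 central meridian λ₀ = 6×10 − 183 = -123°; Δλ = -0.6347°.
Transverse Mercator on WGS84 with k₀ = 0.9996 gives E = 453406.727 m, N = 5407307.095 m.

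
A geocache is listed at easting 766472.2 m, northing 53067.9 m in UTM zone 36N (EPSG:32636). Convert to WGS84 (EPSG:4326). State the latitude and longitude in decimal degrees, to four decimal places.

Zone 36N: λ₀ = 33°, k₀ = 0.9996, false easting 500000 m.
Meridian distance M = (N − FN)/k₀ = 53089.1 m.
Inverse transverse Mercator on WGS84 gives φ = 0.47969994°, λ = 35.39410018°.

lat 0.4797°, lon 35.3941°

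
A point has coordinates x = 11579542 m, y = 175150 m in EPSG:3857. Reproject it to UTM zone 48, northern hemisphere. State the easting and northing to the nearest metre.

Web Mercator inverse (R = 6378137 m) → φ = 1.57320151°, λ = 104.02079562°.
UTM 48N forward: E = 391074.535 m, N = 173912.030 m.

E 391075 m, N 173912 m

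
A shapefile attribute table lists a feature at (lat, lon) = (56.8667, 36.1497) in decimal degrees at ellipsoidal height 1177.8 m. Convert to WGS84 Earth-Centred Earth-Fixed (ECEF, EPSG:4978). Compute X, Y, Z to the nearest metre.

X 2822197 m, Y 2061733 m, Z 5318787 m

WGS84: a = 6378137 m, e² = 0.006694380; N(φ) = a/√(1−e²sin²φ) = 6393160.589 m.
X = (N+h)·cosφ·cosλ = 2822196.609 m; Y = (N+h)·cosφ·sinλ = 2061733.348 m; Z = (N(1−e²)+h)·sinφ = 5318787.234 m.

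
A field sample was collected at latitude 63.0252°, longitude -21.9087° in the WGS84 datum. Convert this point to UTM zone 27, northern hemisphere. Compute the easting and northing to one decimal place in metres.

Zone 27 central meridian λ₀ = 6×27 − 183 = -21°; Δλ = -0.9087°.
Transverse Mercator on WGS84 with k₀ = 0.9996 gives E = 454012.838 m, N = 6988721.939 m.

E 454012.8 m, N 6988721.9 m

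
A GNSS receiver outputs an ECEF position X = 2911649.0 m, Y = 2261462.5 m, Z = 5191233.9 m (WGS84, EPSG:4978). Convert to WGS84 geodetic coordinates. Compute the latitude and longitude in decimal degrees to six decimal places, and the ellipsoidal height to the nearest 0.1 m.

λ = atan2(Y, X) = 37.83629971°; p = √(X²+Y²) = 3686721.1 m.
Bowring's method on WGS84 (a = 6378137 m, b = 6356752.314 m) gives φ = 54.79969982°, h = 3269.620 m.

lat 54.799700°, lon 37.836300°, h 3269.6 m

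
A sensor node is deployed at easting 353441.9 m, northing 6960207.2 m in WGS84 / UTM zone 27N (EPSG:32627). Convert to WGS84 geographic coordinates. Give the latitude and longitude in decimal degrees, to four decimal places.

Zone 27N: λ₀ = -21°, k₀ = 0.9996, false easting 500000 m.
Meridian distance M = (N − FN)/k₀ = 6962992.4 m.
Inverse transverse Mercator on WGS84 gives φ = 62.74290032°, λ = -23.86890084°.

lat 62.7429°, lon -23.8689°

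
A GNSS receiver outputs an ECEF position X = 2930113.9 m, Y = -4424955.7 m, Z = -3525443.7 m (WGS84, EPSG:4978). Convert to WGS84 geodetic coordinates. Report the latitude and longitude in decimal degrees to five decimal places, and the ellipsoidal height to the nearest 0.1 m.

lat -33.77300°, lon -56.48830°, h -181.2 m

λ = atan2(Y, X) = -56.48830010°; p = √(X²+Y²) = 5307146.2 m.
Bowring's method on WGS84 (a = 6378137 m, b = 6356752.314 m) gives φ = -33.77299994°, h = -181.243 m.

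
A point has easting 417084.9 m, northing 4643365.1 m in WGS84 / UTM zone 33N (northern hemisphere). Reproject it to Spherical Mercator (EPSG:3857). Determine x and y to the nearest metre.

Unproject from UTM 33N (λ₀ = 15°) → φ = 41.93790024°, λ = 13.99980038°.
Web Mercator (R = 6378137 m): x = 1558450.650 m, y = 5151681.736 m.

x 1558451 m, y 5151682 m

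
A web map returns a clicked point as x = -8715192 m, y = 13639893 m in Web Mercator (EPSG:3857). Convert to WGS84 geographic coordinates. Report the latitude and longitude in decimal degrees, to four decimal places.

R = 6378137 m. λ = x/R = -78.28990178°.
φ = 2·arctan(exp(y/R)) − 90° = 2·arctan(8.48703) − 90° = 76.56000053°.

lat 76.5600°, lon -78.2899°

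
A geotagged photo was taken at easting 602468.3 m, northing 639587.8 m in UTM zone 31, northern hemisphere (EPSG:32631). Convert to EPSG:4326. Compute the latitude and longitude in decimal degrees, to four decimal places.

Zone 31N: λ₀ = 3°, k₀ = 0.9996, false easting 500000 m.
Meridian distance M = (N − FN)/k₀ = 639843.7 m.
Inverse transverse Mercator on WGS84 gives φ = 5.78559956°, λ = 3.92550035°.

lat 5.7856°, lon 3.9255°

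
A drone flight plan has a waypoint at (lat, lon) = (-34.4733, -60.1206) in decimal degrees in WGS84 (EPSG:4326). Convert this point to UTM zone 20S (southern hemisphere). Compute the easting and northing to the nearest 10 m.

Zone 20 central meridian λ₀ = 6×20 − 183 = -63°; Δλ = +2.8794°.
Transverse Mercator on WGS84 with k₀ = 0.9996 gives E = 764462.820 m, N = 6181600.162 m.

E 764460 m, N 6181600 m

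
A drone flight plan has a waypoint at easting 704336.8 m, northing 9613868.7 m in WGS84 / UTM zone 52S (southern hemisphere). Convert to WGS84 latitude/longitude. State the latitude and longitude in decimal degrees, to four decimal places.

Zone 52S: λ₀ = 129°, k₀ = 0.9996, false easting 500000 m, false northing 10000000 m.
Meridian distance M = (N − FN)/k₀ = -386285.8 m.
Inverse transverse Mercator on WGS84 gives φ = -3.49159989°, λ = 130.83939962°.

lat -3.4916°, lon 130.8394°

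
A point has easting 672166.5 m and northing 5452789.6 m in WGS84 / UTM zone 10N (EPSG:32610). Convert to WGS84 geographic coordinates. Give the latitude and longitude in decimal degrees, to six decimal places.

lat 49.203700°, lon -120.636400°

Zone 10N: λ₀ = -123°, k₀ = 0.9996, false easting 500000 m.
Meridian distance M = (N − FN)/k₀ = 5454971.6 m.
Inverse transverse Mercator on WGS84 gives φ = 49.20369987°, λ = -120.63639965°.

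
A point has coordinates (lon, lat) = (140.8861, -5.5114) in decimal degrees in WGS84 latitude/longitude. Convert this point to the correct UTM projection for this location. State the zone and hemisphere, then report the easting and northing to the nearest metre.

Longitude 140.8861° lies in the 6° band [138°, 144°), giving zone 54; latitude is south of the equator, so 54S.
Zone 54 central meridian λ₀ = 6×54 − 183 = 141°; Δλ = -0.1139°.
Transverse Mercator on WGS84 with k₀ = 0.9996 gives E = 487383.976 m, N = 9390804.667 m.

Zone 54S: E 487384 m, N 9390805 m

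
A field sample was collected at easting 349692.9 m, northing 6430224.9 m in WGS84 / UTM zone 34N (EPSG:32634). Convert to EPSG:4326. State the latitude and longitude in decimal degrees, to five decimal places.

Zone 34N: λ₀ = 21°, k₀ = 0.9996, false easting 500000 m.
Meridian distance M = (N − FN)/k₀ = 6432798.0 m.
Inverse transverse Mercator on WGS84 gives φ = 57.98820027°, λ = 18.45759983°.

lat 57.98820°, lon 18.45760°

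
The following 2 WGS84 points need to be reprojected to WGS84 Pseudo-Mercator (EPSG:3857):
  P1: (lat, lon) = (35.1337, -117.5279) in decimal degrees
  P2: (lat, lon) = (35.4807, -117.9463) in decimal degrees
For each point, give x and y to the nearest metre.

P1: x -13083146 m, y 4182065 m; P2: x -13129722 m, y 4229400 m

Web Mercator: x = R·λ, y = R·ln tan(π/4+φ/2), R = 6378137 m.
P1 (35.1337°, -117.5279°) → (-13083145.982, 4182065.316) m.
P2 (35.4807°, -117.9463°) → (-13129722.057, 4229399.761) m.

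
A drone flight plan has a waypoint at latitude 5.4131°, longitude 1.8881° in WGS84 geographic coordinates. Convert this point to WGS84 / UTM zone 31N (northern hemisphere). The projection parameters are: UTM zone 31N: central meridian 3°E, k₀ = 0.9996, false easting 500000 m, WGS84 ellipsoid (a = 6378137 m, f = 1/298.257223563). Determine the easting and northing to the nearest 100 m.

E 376800 m, N 598400 m

Zone 31 central meridian λ₀ = 6×31 − 183 = 3°; Δλ = -1.1119°.
Transverse Mercator on WGS84 with k₀ = 0.9996 gives E = 376813.822 m, N = 598440.807 m.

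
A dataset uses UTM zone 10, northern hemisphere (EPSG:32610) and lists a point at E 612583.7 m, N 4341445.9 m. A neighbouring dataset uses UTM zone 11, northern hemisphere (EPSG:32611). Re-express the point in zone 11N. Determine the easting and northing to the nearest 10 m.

E 94520 m, N 4351150 m

UTM 10N → geographic: φ = 39.21499973°, λ = -121.69590036°.
UTM 11N (λ₀ = -117°) forward: E = 94515.458 m, N = 4351154.344 m.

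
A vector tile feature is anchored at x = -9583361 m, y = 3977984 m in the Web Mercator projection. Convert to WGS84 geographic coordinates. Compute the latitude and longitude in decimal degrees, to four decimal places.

lat 33.6207°, lon -86.0888°

R = 6378137 m. λ = x/R = -86.08879660°.
φ = 2·arctan(exp(y/R)) − 90° = 2·arctan(1.86580) − 90° = 33.62069771°.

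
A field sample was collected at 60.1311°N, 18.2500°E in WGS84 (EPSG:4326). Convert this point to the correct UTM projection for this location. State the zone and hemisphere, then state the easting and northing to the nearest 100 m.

Zone 34N: E 347200 m, N 6669200 m

Longitude 18.2500° lies in the 6° band [18°, 24°), giving zone 34; latitude is north of the equator, so 34N.
Zone 34 central meridian λ₀ = 6×34 − 183 = 21°; Δλ = -2.7500°.
Transverse Mercator on WGS84 with k₀ = 0.9996 gives E = 347248.216 m, N = 6669191.403 m.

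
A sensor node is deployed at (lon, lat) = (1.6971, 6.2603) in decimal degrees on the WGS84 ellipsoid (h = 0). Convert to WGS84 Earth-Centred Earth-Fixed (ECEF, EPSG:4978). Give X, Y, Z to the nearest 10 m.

WGS84: a = 6378137 m, e² = 0.006694380; N(φ) = a/√(1−e²sin²φ) = 6378390.873 m.
X = (N+h)·cosφ·cosλ = 6337573.811 m; Y = (N+h)·cosφ·sinλ = 187773.744 m; Z = (N(1−e²)+h)·sinφ = 690879.113 m.

X 6337570 m, Y 187770 m, Z 690880 m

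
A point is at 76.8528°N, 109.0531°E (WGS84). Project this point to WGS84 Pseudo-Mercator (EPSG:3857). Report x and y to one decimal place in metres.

Web Mercator is spherical with R = a = 6378137 m.
x = R·λ = 6378137 × 1.903335655 = 12139735.561 m.
y = R·ln tan(π/4 + φ/2) = 6378137 × 2.160764079 = 13781649.323 m.

x 12139735.6 m, y 13781649.3 m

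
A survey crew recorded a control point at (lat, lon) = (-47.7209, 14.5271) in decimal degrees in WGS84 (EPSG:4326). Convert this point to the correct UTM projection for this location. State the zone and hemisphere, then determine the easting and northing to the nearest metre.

Zone 33S: E 464534 m, N 4714612 m

Longitude 14.5271° lies in the 6° band [12°, 18°), giving zone 33; latitude is south of the equator, so 33S.
Zone 33 central meridian λ₀ = 6×33 − 183 = 15°; Δλ = -0.4729°.
Transverse Mercator on WGS84 with k₀ = 0.9996 gives E = 464533.975 m, N = 4714611.533 m.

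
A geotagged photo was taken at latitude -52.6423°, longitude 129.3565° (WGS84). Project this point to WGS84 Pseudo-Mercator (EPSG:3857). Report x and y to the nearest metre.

x 14399900 m, y -6917105 m

Web Mercator is spherical with R = a = 6378137 m.
x = R·λ = 6378137 × 2.257696834 = 14399899.711 m.
y = R·ln tan(π/4 + φ/2) = 6378137 × -1.084502458 = -6917105.253 m.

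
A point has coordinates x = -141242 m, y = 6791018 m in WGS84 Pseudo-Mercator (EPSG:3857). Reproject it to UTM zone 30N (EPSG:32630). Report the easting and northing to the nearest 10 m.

Web Mercator inverse (R = 6378137 m) → φ = 51.94960214°, λ = -1.26879847°.
UTM 30N forward: E = 618977.011 m, N = 5756848.474 m.

E 618980 m, N 5756850 m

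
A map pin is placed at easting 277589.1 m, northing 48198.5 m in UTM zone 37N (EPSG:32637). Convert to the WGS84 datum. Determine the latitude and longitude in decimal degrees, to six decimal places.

lat 0.435800°, lon 37.001600°

Zone 37N: λ₀ = 39°, k₀ = 0.9996, false easting 500000 m.
Meridian distance M = (N − FN)/k₀ = 48217.8 m.
Inverse transverse Mercator on WGS84 gives φ = 0.43579987°, λ = 37.00159995°.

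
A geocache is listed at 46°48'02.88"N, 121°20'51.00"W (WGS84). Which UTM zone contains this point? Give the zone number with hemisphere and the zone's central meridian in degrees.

UTM zone = ⌊(λ + 180)/6⌋ + 1; -121.3475° ∈ [-126°, -120°) → zone 10.
Hemisphere: N (φ ≥ 0).
Central meridian λ₀ = 6×10 − 183 = -123°.

Zone 10N, central meridian -123°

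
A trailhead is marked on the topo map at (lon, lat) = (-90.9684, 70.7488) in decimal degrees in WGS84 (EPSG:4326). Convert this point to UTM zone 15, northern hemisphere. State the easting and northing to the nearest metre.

E 574747 m, N 7850632 m

Zone 15 central meridian λ₀ = 6×15 − 183 = -93°; Δλ = +2.0316°.
Transverse Mercator on WGS84 with k₀ = 0.9996 gives E = 574747.493 m, N = 7850632.130 m.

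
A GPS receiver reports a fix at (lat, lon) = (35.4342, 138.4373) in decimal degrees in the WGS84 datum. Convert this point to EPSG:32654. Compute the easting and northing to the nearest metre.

Zone 54 central meridian λ₀ = 6×54 − 183 = 141°; Δλ = -2.5627°.
Transverse Mercator on WGS84 with k₀ = 0.9996 gives E = 267365.769 m, N = 3924213.391 m.

E 267366 m, N 3924213 m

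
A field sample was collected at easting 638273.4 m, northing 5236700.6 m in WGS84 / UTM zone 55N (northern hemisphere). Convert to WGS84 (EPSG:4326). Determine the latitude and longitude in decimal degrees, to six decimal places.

Zone 55N: λ₀ = 147°, k₀ = 0.9996, false easting 500000 m.
Meridian distance M = (N − FN)/k₀ = 5238796.1 m.
Inverse transverse Mercator on WGS84 gives φ = 47.26920038°, λ = 148.82800061°.

lat 47.269200°, lon 148.828001°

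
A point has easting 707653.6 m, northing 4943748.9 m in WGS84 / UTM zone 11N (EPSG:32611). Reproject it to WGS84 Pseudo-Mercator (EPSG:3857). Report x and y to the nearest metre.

Unproject from UTM 11N (λ₀ = -117°) → φ = 44.61710009°, λ = -114.38270036°.
Web Mercator (R = 6378137 m): x = -12733023.960 m, y = 5561441.814 m.

x -12733024 m, y 5561442 m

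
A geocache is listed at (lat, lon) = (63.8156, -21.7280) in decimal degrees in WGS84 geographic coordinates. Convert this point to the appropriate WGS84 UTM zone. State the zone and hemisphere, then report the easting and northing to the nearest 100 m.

Zone 27N: E 464200 m, N 7076700 m

Longitude -21.7280° lies in the 6° band [-24°, -18°), giving zone 27; latitude is north of the equator, so 27N.
Zone 27 central meridian λ₀ = 6×27 − 183 = -21°; Δλ = -0.7280°.
Transverse Mercator on WGS84 with k₀ = 0.9996 gives E = 464158.055 m, N = 7076670.567 m.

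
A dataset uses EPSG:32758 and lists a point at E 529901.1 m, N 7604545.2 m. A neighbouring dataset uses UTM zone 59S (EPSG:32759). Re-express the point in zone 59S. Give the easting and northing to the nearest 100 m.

E -91600 m, N 7593700 m

UTM 58S → geographic: φ = -21.66210029°, λ = 165.28900030°.
UTM 59S (λ₀ = 171°) forward: E = -91598.006 m, N = 7593664.583 m.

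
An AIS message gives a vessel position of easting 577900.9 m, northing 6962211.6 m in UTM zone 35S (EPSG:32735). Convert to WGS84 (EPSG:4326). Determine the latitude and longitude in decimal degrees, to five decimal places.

lat -27.46140°, lon 27.78840°

Zone 35S: λ₀ = 27°, k₀ = 0.9996, false easting 500000 m, false northing 10000000 m.
Meridian distance M = (N − FN)/k₀ = -3039004.0 m.
Inverse transverse Mercator on WGS84 gives φ = -27.46140011°, λ = 27.78840001°.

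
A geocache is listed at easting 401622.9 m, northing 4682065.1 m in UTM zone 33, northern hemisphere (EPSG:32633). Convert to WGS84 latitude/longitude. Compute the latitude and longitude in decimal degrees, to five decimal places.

Zone 33N: λ₀ = 15°, k₀ = 0.9996, false easting 500000 m.
Meridian distance M = (N − FN)/k₀ = 4683938.7 m.
Inverse transverse Mercator on WGS84 gives φ = 42.28460016°, λ = 13.80680030°.

lat 42.28460°, lon 13.80680°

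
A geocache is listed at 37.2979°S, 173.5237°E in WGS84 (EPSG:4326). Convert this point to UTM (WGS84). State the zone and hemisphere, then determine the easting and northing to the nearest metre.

Longitude 173.5237° lies in the 6° band [168°, 174°), giving zone 59; latitude is south of the equator, so 59S.
Zone 59 central meridian λ₀ = 6×59 − 183 = 171°; Δλ = +2.5237°.
Transverse Mercator on WGS84 with k₀ = 0.9996 gives E = 723689.239 m, N = 5869093.478 m.

Zone 59S: E 723689 m, N 5869093 m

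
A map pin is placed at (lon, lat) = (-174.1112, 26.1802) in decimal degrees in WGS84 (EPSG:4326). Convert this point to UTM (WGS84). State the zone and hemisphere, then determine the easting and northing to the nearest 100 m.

Longitude -174.1112° lies in the 6° band [-180°, -174°), giving zone 1; latitude is north of the equator, so 1N.
Zone 1 central meridian λ₀ = 6×1 − 183 = -177°; Δλ = +2.8888°.
Transverse Mercator on WGS84 with k₀ = 0.9996 gives E = 788737.096 m, N = 2898853.329 m.

Zone 1N: E 788700 m, N 2898900 m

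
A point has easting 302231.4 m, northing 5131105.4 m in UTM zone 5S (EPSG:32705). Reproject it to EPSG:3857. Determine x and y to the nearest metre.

Unproject from UTM 5S (λ₀ = -153°) → φ = -43.94660027°, λ = -155.46450048°.
Web Mercator (R = 6378137 m): x = -17306229.030 m, y = -5457182.167 m.

x -17306229 m, y -5457182 m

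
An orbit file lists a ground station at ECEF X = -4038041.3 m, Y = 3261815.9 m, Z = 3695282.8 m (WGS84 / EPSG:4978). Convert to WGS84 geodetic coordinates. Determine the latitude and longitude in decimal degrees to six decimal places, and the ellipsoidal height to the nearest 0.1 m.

lat 35.628300°, lon 141.069700°, h 918.6 m

λ = atan2(Y, X) = 141.06970003°; p = √(X²+Y²) = 5190878.6 m.
Bowring's method on WGS84 (a = 6378137 m, b = 6356752.314 m) gives φ = 35.62830024°, h = 918.631 m.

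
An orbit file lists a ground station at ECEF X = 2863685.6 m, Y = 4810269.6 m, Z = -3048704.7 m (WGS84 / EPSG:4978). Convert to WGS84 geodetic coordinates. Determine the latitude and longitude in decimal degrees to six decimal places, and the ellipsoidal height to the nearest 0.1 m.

lat -28.734200°, lon 59.233500°, h 1253.1 m

λ = atan2(Y, X) = 59.23349977°; p = √(X²+Y²) = 5598159.4 m.
Bowring's method on WGS84 (a = 6378137 m, b = 6356752.314 m) gives φ = -28.73420040°, h = 1253.075 m.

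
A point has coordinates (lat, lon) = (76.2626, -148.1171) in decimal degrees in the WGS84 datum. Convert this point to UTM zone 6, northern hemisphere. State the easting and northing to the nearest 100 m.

Zone 6 central meridian λ₀ = 6×6 − 183 = -147°; Δλ = -1.1171°.
Transverse Mercator on WGS84 with k₀ = 0.9996 gives E = 470388.933 m, N = 8464767.871 m.

E 470400 m, N 8464800 m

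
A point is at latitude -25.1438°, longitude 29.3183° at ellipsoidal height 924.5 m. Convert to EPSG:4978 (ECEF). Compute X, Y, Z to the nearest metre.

WGS84: a = 6378137 m, e² = 0.006694380; N(φ) = a/√(1−e²sin²φ) = 6381994.663 m.
X = (N+h)·cosφ·cosλ = 5038000.830 m; Y = (N+h)·cosφ·sinλ = 2829310.439 m; Z = (N(1−e²)+h)·sinφ = -2693895.656 m.

X 5038001 m, Y 2829310 m, Z -2693896 m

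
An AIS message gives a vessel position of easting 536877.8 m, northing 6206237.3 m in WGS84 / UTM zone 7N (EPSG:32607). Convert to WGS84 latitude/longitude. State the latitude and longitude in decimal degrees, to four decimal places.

Zone 7N: λ₀ = -141°, k₀ = 0.9996, false easting 500000 m.
Meridian distance M = (N − FN)/k₀ = 6208720.8 m.
Inverse transverse Mercator on WGS84 gives φ = 55.99999956°, λ = -140.40870071°.

lat 56.0000°, lon -140.4087°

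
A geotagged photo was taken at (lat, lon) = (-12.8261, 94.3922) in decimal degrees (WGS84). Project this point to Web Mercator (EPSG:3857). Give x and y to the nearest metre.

x 10507692 m, y -1439872 m

Web Mercator is spherical with R = a = 6378137 m.
x = R·λ = 6378137 × 1.647454678 = 10507691.639 m.
y = R·ln tan(π/4 + φ/2) = 6378137 × -0.225751114 = -1439871.532 m.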